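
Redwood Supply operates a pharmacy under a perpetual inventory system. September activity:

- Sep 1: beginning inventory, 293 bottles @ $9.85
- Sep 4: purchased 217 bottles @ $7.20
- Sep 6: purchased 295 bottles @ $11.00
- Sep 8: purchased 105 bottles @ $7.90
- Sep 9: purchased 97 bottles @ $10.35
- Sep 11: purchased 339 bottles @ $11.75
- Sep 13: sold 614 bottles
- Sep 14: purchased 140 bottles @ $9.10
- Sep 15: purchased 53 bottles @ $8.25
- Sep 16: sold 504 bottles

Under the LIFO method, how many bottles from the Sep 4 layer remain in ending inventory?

Sep 13, 614 sold [LIFO — newest first]: 339 @ $11.75 + 97 @ $10.35 + 105 @ $7.90 + 73 @ $11.00 = $6,619.70
Sep 16, 504 sold [LIFO — newest first]: 53 @ $8.25 + 140 @ $9.10 + 222 @ $11.00 + 89 @ $7.20 = $4,794.05
Total COGS = $6,619.70 + $4,794.05 = $11,413.75
Ending inventory: 293 @ $9.85 + 128 @ $7.20 = $3,807.65
Check: goods available $15,221.40 = COGS $11,413.75 + ending $3,807.65

128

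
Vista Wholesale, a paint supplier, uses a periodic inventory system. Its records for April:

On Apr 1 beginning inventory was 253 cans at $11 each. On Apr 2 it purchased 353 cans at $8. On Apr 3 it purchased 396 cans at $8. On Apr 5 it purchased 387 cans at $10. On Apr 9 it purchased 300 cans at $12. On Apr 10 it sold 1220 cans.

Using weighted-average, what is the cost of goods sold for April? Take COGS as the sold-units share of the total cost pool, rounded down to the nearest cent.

COGS = $11,734.10

Apr 10, sell 1220: 1220/1689 × $16,245.00 → $11,734.10
Ending inventory (cost pool remaining) = $4,510.90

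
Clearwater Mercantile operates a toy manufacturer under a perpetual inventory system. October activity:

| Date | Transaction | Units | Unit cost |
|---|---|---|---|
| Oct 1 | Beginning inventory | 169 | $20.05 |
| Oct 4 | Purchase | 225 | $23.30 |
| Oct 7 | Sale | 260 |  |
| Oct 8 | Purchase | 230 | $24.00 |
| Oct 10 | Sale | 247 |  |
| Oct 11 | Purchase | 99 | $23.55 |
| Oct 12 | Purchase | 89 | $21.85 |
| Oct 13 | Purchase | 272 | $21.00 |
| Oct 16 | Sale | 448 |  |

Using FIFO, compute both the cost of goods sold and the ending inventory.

Oct 7, 260 sold [FIFO — oldest first]: 169 @ $20.05 + 91 @ $23.30 = $5,508.75
Oct 10, 247 sold [FIFO — oldest first]: 134 @ $23.30 + 113 @ $24.00 = $5,834.20
Oct 16, 448 sold [FIFO — oldest first]: 117 @ $24.00 + 99 @ $23.55 + 89 @ $21.85 + 143 @ $21.00 = $10,087.10
Total COGS = $5,508.75 + $5,834.20 + $10,087.10 = $21,430.05
Ending inventory: 129 @ $21.00 = $2,709.00

COGS = $21,430.05; ending inventory = $2,709.00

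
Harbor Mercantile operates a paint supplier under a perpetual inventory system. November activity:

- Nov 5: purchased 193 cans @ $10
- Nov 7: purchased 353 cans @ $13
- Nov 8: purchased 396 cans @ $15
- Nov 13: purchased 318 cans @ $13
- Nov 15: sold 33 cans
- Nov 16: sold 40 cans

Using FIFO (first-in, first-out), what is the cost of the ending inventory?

Ending inventory = $15,863

Nov 15, 33 sold [FIFO — oldest first]: 33 @ $10 = $330
Nov 16, 40 sold [FIFO — oldest first]: 40 @ $10 = $400
Total COGS = $330 + $400 = $730
Ending inventory: 120 @ $10 + 353 @ $13 + 396 @ $15 + 318 @ $13 = $15,863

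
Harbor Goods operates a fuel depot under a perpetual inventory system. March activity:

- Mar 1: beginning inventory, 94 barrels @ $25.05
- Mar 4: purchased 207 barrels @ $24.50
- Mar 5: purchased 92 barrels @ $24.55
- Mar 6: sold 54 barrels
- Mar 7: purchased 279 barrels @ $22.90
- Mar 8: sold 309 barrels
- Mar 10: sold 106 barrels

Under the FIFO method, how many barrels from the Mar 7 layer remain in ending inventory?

Mar 6, 54 sold [FIFO — oldest first]: 54 @ $25.05 = $1,352.70
Mar 8, 309 sold [FIFO — oldest first]: 40 @ $25.05 + 207 @ $24.50 + 62 @ $24.55 = $7,595.60
Mar 10, 106 sold [FIFO — oldest first]: 30 @ $24.55 + 76 @ $22.90 = $2,476.90
Total COGS = $1,352.70 + $7,595.60 + $2,476.90 = $11,425.20
Ending inventory: 203 @ $22.90 = $4,648.70
Check: goods available $16,073.90 = COGS $11,425.20 + ending $4,648.70

203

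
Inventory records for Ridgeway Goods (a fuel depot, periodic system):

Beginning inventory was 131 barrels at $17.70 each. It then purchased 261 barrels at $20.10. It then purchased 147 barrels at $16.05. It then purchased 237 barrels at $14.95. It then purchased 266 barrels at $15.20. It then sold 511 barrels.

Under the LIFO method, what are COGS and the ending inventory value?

Sale 1 (511) [LIFO — newest first]: 266 @ $15.20 + 237 @ $14.95 + 8 @ $16.05 = $7,714.75
Ending inventory: 131 @ $17.70 + 261 @ $20.10 + 139 @ $16.05 = $9,795.75
Check: goods available $17,510.50 = COGS $7,714.75 + ending $9,795.75

COGS = $7,714.75; ending inventory = $9,795.75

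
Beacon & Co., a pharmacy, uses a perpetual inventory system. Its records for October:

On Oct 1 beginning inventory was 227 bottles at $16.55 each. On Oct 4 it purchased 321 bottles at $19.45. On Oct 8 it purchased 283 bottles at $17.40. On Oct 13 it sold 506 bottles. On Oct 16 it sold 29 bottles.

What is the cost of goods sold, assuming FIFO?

COGS = $9,747.45

Oct 13, 506 sold [FIFO — oldest first]: 227 @ $16.55 + 279 @ $19.45 = $9,183.40
Oct 16, 29 sold [FIFO — oldest first]: 29 @ $19.45 = $564.05
Total COGS = $9,183.40 + $564.05 = $9,747.45
Ending inventory: 13 @ $19.45 + 283 @ $17.40 = $5,177.05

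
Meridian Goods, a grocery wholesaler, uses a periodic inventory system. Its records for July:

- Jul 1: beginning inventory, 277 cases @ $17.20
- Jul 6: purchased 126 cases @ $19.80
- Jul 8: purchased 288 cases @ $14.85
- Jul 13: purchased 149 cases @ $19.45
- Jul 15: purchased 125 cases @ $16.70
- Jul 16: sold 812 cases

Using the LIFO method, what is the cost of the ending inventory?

Ending inventory = $2,631.60

Jul 16, 812 sold [LIFO — newest first]: 125 @ $16.70 + 149 @ $19.45 + 288 @ $14.85 + 126 @ $19.80 + 124 @ $17.20 = $13,889.95
Ending inventory: 153 @ $17.20 = $2,631.60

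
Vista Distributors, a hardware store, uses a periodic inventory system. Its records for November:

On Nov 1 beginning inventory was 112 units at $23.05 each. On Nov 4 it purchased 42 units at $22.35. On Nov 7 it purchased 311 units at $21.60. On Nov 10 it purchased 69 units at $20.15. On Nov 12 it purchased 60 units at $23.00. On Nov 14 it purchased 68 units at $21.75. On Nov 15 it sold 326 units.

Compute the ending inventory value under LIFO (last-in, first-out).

Ending inventory = $7,451.50

Nov 15, 326 sold [LIFO — newest first]: 68 @ $21.75 + 60 @ $23.00 + 69 @ $20.15 + 129 @ $21.60 = $7,035.75
Ending inventory: 112 @ $23.05 + 42 @ $22.35 + 182 @ $21.60 = $7,451.50
Check: goods available $14,487.25 = COGS $7,035.75 + ending $7,451.50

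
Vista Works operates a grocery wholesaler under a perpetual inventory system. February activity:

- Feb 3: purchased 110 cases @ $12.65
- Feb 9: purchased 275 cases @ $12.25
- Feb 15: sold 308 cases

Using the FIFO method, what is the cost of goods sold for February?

COGS = $3,817.00

Feb 15, 308 sold [FIFO — oldest first]: 110 @ $12.65 + 198 @ $12.25 = $3,817.00
Ending inventory: 77 @ $12.25 = $943.25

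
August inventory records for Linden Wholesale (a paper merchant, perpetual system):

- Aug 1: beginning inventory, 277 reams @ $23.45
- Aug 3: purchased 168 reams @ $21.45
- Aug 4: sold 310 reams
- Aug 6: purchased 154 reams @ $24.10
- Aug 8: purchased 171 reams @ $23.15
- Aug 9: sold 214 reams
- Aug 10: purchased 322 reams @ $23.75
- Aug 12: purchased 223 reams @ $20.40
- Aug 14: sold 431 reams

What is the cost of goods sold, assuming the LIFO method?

COGS = $21,417.65

Aug 4, 310 sold [LIFO — newest first]: 168 @ $21.45 + 142 @ $23.45 = $6,933.50
Aug 9, 214 sold [LIFO — newest first]: 171 @ $23.15 + 43 @ $24.10 = $4,994.95
Aug 14, 431 sold [LIFO — newest first]: 223 @ $20.40 + 208 @ $23.75 = $9,489.20
Total COGS = $6,933.50 + $4,994.95 + $9,489.20 = $21,417.65
Ending inventory: 135 @ $23.45 + 111 @ $24.10 + 114 @ $23.75 = $8,548.35
Check: goods available $29,966.00 = COGS $21,417.65 + ending $8,548.35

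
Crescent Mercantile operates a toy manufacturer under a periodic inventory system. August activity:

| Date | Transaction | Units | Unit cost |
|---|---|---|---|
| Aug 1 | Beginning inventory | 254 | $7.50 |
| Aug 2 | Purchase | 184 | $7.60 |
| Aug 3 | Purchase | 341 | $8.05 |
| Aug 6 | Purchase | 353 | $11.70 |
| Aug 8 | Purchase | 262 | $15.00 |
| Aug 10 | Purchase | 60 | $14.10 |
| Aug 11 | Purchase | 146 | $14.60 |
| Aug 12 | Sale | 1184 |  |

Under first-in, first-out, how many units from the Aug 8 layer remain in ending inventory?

210

Aug 12, 1184 sold [FIFO — oldest first]: 254 @ $7.50 + 184 @ $7.60 + 341 @ $8.05 + 353 @ $11.70 + 52 @ $15.00 = $10,958.55
Ending inventory: 210 @ $15.00 + 60 @ $14.10 + 146 @ $14.60 = $6,127.60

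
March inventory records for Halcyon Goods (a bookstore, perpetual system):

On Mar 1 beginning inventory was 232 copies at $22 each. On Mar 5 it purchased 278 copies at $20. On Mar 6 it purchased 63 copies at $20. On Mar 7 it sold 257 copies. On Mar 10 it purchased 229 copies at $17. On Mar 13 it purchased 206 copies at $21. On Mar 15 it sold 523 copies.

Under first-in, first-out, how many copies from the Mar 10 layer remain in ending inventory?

22

Mar 7, 257 sold [FIFO — oldest first]: 232 @ $22 + 25 @ $20 = $5,604
Mar 15, 523 sold [FIFO — oldest first]: 253 @ $20 + 63 @ $20 + 207 @ $17 = $9,839
Total COGS = $5,604 + $9,839 = $15,443
Ending inventory: 22 @ $17 + 206 @ $21 = $4,700
Check: goods available $20,143 = COGS $15,443 + ending $4,700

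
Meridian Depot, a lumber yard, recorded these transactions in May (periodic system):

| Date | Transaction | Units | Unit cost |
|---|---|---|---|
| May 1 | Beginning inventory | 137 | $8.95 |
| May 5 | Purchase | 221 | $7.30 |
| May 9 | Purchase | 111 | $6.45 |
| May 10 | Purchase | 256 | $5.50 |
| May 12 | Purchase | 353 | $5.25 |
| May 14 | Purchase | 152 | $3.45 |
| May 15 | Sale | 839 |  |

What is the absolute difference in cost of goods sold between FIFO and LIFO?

FIFO COGS: 137 @ $8.95 + 221 @ $7.30 + 111 @ $6.45 + 256 @ $5.50 + 114 @ $5.25 = $5,561.90
LIFO COGS: 152 @ $3.45 + 353 @ $5.25 + 256 @ $5.50 + 78 @ $6.45 = $4,288.75
Difference = |$5,561.90 − $4,288.75| = $1,273.15

$1,273.15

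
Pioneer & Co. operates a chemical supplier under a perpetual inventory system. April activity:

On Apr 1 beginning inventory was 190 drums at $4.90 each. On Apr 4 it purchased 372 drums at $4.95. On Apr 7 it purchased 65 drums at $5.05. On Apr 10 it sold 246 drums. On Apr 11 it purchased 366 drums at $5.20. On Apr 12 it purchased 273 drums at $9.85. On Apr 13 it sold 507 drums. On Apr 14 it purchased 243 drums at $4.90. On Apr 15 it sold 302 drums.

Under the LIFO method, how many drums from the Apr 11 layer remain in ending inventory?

Apr 10, 246 sold [LIFO — newest first]: 65 @ $5.05 + 181 @ $4.95 = $1,224.20
Apr 13, 507 sold [LIFO — newest first]: 273 @ $9.85 + 234 @ $5.20 = $3,905.85
Apr 15, 302 sold [LIFO — newest first]: 243 @ $4.90 + 59 @ $5.20 = $1,497.50
Total COGS = $1,224.20 + $3,905.85 + $1,497.50 = $6,627.55
Ending inventory: 190 @ $4.90 + 191 @ $4.95 + 73 @ $5.20 = $2,256.05
Check: goods available $8,883.60 = COGS $6,627.55 + ending $2,256.05

73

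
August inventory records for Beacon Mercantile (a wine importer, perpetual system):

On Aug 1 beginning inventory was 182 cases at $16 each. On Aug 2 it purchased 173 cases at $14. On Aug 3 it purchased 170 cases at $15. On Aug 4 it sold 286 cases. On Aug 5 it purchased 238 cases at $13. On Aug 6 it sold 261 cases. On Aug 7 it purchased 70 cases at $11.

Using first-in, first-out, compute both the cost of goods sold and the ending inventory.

Aug 4, 286 sold [FIFO — oldest first]: 182 @ $16 + 104 @ $14 = $4,368
Aug 6, 261 sold [FIFO — oldest first]: 69 @ $14 + 170 @ $15 + 22 @ $13 = $3,802
Total COGS = $4,368 + $3,802 = $8,170
Ending inventory: 216 @ $13 + 70 @ $11 = $3,578
Check: goods available $11,748 = COGS $8,170 + ending $3,578

COGS = $8,170; ending inventory = $3,578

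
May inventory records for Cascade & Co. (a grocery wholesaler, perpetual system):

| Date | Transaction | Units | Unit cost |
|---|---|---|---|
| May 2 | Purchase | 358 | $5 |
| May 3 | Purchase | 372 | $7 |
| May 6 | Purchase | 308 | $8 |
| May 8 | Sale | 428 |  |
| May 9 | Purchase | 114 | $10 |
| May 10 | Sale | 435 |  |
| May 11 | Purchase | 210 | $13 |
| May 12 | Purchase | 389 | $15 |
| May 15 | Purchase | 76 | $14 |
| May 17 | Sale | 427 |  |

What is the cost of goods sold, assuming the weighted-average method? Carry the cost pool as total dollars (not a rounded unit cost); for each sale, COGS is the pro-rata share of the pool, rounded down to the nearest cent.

After May 2: 358 on hand, pool $1,790.00 (≈ $5.0000 each)
After May 3: 730 on hand, pool $4,394.00 (≈ $6.0192 each)
After May 6: 1038 on hand, pool $6,858.00 (≈ $6.6069 each)
May 8, sell 428: 428/1038 × $6,858.00 → $2,827.76
After May 9: 724 on hand, pool $5,170.24 (≈ $7.1412 each)
May 10, sell 435: 435/724 × $5,170.24 → $3,106.42
After May 11: 499 on hand, pool $4,793.82 (≈ $9.6069 each)
After May 12: 888 on hand, pool $10,628.82 (≈ $11.9694 each)
After May 15: 964 on hand, pool $11,692.82 (≈ $12.1295 each)
May 17, sell 427: 427/964 × $11,692.82 → $5,179.28
Total COGS = $2,827.76 + $3,106.42 + $5,179.28 = $11,113.46
Ending inventory (cost pool remaining) = $6,513.54

COGS = $11,113.46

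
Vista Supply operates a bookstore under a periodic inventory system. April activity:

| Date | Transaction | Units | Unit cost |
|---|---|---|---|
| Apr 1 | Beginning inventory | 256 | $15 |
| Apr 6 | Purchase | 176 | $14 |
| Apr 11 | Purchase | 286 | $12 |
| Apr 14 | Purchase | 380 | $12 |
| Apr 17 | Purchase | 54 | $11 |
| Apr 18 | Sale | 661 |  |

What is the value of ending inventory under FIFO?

Ending inventory = $5,838

Apr 18, 661 sold [FIFO — oldest first]: 256 @ $15 + 176 @ $14 + 229 @ $12 = $9,052
Ending inventory: 57 @ $12 + 380 @ $12 + 54 @ $11 = $5,838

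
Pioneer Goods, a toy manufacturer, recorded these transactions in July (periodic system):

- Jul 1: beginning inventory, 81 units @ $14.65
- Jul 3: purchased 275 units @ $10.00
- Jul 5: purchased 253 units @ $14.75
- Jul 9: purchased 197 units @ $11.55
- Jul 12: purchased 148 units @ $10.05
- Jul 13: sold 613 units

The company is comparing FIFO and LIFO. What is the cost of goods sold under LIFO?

COGS = $7,644.50

FIFO COGS: 81 @ $14.65 + 275 @ $10.00 + 253 @ $14.75 + 4 @ $11.55 = $7,714.60
LIFO COGS: 148 @ $10.05 + 197 @ $11.55 + 253 @ $14.75 + 15 @ $10.00 = $7,644.50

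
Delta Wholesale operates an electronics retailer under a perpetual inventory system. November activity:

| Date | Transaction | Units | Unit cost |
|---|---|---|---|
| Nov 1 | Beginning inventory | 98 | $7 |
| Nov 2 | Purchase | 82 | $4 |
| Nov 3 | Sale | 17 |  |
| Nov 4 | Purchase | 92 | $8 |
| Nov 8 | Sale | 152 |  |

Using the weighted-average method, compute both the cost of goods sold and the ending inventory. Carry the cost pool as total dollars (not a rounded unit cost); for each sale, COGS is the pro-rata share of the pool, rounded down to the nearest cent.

COGS = $1,081.81; ending inventory = $668.19

After Nov 1: 98 on hand, pool $686.00 (≈ $7.0000 each)
After Nov 2: 180 on hand, pool $1,014.00 (≈ $5.6333 each)
Nov 3, sell 17: 17/180 × $1,014.00 → $95.76
After Nov 4: 255 on hand, pool $1,654.24 (≈ $6.4872 each)
Nov 8, sell 152: 152/255 × $1,654.24 → $986.05
Total COGS = $95.76 + $986.05 = $1,081.81
Ending inventory (cost pool remaining) = $668.19
Check: goods available $1,750.00 = COGS $1,081.81 + ending $668.19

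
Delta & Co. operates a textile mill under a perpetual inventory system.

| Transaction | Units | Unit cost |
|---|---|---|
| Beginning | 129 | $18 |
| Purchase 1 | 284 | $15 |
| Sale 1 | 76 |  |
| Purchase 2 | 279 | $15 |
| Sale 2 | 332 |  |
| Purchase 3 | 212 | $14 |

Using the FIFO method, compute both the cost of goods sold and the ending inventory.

Sale 1 (76) [FIFO — oldest first]: 76 @ $18 = $1,368
Sale 2 (332) [FIFO — oldest first]: 53 @ $18 + 279 @ $15 = $5,139
Total COGS = $1,368 + $5,139 = $6,507
Ending inventory: 5 @ $15 + 279 @ $15 + 212 @ $14 = $7,228

COGS = $6,507; ending inventory = $7,228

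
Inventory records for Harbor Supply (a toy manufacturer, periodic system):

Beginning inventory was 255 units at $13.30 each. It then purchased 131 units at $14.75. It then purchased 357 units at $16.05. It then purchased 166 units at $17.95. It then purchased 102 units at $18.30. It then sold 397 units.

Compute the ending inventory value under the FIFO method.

Sale 1 (397) [FIFO — oldest first]: 255 @ $13.30 + 131 @ $14.75 + 11 @ $16.05 = $5,500.30
Ending inventory: 346 @ $16.05 + 166 @ $17.95 + 102 @ $18.30 = $10,399.60
Check: goods available $15,899.90 = COGS $5,500.30 + ending $10,399.60

Ending inventory = $10,399.60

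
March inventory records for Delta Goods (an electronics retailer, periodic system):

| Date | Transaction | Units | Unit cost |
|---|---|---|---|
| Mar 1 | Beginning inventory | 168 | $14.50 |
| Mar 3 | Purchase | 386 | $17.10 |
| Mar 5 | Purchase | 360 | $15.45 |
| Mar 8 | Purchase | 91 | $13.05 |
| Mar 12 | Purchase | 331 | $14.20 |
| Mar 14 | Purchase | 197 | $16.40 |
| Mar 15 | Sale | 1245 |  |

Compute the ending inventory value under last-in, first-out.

Mar 15, 1245 sold [LIFO — newest first]: 197 @ $16.40 + 331 @ $14.20 + 91 @ $13.05 + 360 @ $15.45 + 266 @ $17.10 = $19,229.15
Ending inventory: 168 @ $14.50 + 120 @ $17.10 = $4,488.00
Check: goods available $23,717.15 = COGS $19,229.15 + ending $4,488.00

Ending inventory = $4,488.00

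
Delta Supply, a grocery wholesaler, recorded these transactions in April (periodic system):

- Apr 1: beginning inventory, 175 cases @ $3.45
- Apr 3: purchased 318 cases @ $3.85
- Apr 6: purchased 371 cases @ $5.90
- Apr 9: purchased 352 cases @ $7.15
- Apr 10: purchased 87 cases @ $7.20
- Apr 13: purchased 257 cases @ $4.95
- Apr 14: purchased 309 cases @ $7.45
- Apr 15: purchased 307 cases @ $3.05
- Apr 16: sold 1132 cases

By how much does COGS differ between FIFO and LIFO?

FIFO COGS: 175 @ $3.45 + 318 @ $3.85 + 371 @ $5.90 + 268 @ $7.15 = $5,933.15
LIFO COGS: 307 @ $3.05 + 309 @ $7.45 + 257 @ $4.95 + 87 @ $7.20 + 172 @ $7.15 = $6,366.75
Difference = |$5,933.15 − $6,366.75| = $433.60

$433.60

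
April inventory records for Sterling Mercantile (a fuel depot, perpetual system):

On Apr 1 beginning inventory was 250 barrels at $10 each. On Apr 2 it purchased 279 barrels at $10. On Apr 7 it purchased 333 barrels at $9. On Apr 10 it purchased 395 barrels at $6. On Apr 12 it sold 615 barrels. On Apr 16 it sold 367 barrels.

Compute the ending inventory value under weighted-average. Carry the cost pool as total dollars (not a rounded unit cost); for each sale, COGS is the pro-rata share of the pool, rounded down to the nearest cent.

Ending inventory = $2,331.49

After Apr 1: 250 on hand, pool $2,500.00 (≈ $10.0000 each)
After Apr 2: 529 on hand, pool $5,290.00 (≈ $10.0000 each)
After Apr 7: 862 on hand, pool $8,287.00 (≈ $9.6137 each)
After Apr 10: 1257 on hand, pool $10,657.00 (≈ $8.4781 each)
Apr 12, sell 615: 615/1257 × $10,657.00 → $5,214.04
Apr 16, sell 367: 367/642 × $5,442.96 → $3,111.47
Total COGS = $5,214.04 + $3,111.47 = $8,325.51
Ending inventory (cost pool remaining) = $2,331.49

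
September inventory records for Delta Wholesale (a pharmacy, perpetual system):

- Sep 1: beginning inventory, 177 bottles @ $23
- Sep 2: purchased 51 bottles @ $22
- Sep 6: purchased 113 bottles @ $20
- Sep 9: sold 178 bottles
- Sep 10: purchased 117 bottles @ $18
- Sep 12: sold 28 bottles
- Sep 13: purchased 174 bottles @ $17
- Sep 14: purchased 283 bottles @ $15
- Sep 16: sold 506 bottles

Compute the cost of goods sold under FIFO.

Sep 9, 178 sold [FIFO — oldest first]: 177 @ $23 + 1 @ $22 = $4,093
Sep 12, 28 sold [FIFO — oldest first]: 28 @ $22 = $616
Sep 16, 506 sold [FIFO — oldest first]: 22 @ $22 + 113 @ $20 + 117 @ $18 + 174 @ $17 + 80 @ $15 = $9,008
Total COGS = $4,093 + $616 + $9,008 = $13,717
Ending inventory: 203 @ $15 = $3,045

COGS = $13,717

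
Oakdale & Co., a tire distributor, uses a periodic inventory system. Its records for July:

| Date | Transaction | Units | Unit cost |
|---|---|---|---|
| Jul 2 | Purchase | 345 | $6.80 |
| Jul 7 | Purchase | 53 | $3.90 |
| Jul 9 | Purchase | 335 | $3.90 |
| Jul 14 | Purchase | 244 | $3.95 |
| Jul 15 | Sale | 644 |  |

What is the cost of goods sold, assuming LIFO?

COGS = $2,558.60

Jul 15, 644 sold [LIFO — newest first]: 244 @ $3.95 + 335 @ $3.90 + 53 @ $3.90 + 12 @ $6.80 = $2,558.60
Ending inventory: 333 @ $6.80 = $2,264.40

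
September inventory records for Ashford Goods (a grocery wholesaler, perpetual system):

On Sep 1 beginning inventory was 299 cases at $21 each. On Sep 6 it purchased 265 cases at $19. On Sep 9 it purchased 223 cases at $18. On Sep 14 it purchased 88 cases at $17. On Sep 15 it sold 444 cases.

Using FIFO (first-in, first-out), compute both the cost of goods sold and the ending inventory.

COGS = $9,034; ending inventory = $7,790

Sep 15, 444 sold [FIFO — oldest first]: 299 @ $21 + 145 @ $19 = $9,034
Ending inventory: 120 @ $19 + 223 @ $18 + 88 @ $17 = $7,790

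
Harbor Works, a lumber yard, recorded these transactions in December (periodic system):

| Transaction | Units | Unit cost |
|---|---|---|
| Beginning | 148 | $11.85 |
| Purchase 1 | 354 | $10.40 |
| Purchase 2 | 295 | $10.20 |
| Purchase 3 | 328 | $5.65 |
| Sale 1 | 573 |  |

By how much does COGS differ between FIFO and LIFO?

FIFO COGS: 148 @ $11.85 + 354 @ $10.40 + 71 @ $10.20 = $6,159.60
LIFO COGS: 328 @ $5.65 + 245 @ $10.20 = $4,352.20
Difference = |$6,159.60 − $4,352.20| = $1,807.40

$1,807.40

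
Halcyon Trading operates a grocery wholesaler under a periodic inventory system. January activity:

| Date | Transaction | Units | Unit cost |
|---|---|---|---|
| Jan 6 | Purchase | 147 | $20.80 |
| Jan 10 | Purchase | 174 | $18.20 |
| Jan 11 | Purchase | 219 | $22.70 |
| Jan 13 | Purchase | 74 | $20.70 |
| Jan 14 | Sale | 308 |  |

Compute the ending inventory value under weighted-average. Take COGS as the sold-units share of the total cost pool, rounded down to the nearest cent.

Jan 14, sell 308: 308/614 × $12,727.50 → $6,384.47
Ending inventory (cost pool remaining) = $6,343.03

Ending inventory = $6,343.03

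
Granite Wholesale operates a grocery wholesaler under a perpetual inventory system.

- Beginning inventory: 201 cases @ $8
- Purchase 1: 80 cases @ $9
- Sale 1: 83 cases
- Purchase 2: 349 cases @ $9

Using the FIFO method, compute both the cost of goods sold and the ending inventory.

COGS = $664; ending inventory = $4,805

Sale 1 (83) [FIFO — oldest first]: 83 @ $8 = $664
Ending inventory: 118 @ $8 + 80 @ $9 + 349 @ $9 = $4,805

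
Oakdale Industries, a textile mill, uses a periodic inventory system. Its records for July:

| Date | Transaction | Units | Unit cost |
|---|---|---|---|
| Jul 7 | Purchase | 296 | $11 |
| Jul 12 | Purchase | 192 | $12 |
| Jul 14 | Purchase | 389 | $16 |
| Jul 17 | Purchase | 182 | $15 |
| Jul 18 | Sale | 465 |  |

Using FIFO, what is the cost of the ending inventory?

Jul 18, 465 sold [FIFO — oldest first]: 296 @ $11 + 169 @ $12 = $5,284
Ending inventory: 23 @ $12 + 389 @ $16 + 182 @ $15 = $9,230

Ending inventory = $9,230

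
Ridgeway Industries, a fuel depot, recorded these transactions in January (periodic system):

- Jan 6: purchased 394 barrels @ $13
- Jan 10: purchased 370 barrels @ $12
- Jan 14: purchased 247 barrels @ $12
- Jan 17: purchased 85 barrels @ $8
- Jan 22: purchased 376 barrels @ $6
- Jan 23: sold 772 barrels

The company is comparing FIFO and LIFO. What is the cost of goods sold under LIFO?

COGS = $6,668

FIFO COGS: 394 @ $13 + 370 @ $12 + 8 @ $12 = $9,658
LIFO COGS: 376 @ $6 + 85 @ $8 + 247 @ $12 + 64 @ $12 = $6,668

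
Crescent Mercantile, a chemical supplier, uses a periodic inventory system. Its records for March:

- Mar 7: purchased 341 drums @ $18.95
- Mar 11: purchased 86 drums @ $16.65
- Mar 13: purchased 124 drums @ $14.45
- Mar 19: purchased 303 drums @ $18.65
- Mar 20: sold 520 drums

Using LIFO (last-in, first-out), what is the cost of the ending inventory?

Ending inventory = $6,329.30

Mar 20, 520 sold [LIFO — newest first]: 303 @ $18.65 + 124 @ $14.45 + 86 @ $16.65 + 7 @ $18.95 = $9,007.30
Ending inventory: 334 @ $18.95 = $6,329.30
Check: goods available $15,336.60 = COGS $9,007.30 + ending $6,329.30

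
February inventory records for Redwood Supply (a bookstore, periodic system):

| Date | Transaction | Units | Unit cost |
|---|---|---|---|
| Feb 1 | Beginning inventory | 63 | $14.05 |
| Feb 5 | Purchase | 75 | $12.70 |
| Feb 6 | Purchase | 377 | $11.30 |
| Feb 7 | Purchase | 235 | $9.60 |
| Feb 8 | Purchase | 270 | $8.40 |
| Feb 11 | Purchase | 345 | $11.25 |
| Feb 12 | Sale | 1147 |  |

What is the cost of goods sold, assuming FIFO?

Feb 12, 1147 sold [FIFO — oldest first]: 63 @ $14.05 + 75 @ $12.70 + 377 @ $11.30 + 235 @ $9.60 + 270 @ $8.40 + 127 @ $11.25 = $12,050.50
Ending inventory: 218 @ $11.25 = $2,452.50

COGS = $12,050.50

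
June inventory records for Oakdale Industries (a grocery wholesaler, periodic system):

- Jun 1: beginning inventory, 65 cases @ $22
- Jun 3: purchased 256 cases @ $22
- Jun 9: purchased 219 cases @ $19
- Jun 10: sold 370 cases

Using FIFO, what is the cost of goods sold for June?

Jun 10, 370 sold [FIFO — oldest first]: 65 @ $22 + 256 @ $22 + 49 @ $19 = $7,993
Ending inventory: 170 @ $19 = $3,230

COGS = $7,993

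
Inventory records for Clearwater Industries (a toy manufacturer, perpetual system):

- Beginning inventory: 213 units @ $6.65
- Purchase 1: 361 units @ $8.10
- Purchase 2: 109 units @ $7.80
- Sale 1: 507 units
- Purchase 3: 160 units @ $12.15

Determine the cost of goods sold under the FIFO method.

Sale 1 (507) [FIFO — oldest first]: 213 @ $6.65 + 294 @ $8.10 = $3,797.85
Ending inventory: 67 @ $8.10 + 109 @ $7.80 + 160 @ $12.15 = $3,336.90

COGS = $3,797.85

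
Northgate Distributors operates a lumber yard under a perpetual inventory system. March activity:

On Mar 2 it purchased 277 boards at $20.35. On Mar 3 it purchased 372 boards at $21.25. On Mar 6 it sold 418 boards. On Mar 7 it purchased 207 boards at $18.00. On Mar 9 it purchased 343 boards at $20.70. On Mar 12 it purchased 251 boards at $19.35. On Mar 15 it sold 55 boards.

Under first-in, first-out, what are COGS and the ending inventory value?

Mar 6, 418 sold [FIFO — oldest first]: 277 @ $20.35 + 141 @ $21.25 = $8,633.20
Mar 15, 55 sold [FIFO — oldest first]: 55 @ $21.25 = $1,168.75
Total COGS = $8,633.20 + $1,168.75 = $9,801.95
Ending inventory: 176 @ $21.25 + 207 @ $18.00 + 343 @ $20.70 + 251 @ $19.35 = $19,422.95

COGS = $9,801.95; ending inventory = $19,422.95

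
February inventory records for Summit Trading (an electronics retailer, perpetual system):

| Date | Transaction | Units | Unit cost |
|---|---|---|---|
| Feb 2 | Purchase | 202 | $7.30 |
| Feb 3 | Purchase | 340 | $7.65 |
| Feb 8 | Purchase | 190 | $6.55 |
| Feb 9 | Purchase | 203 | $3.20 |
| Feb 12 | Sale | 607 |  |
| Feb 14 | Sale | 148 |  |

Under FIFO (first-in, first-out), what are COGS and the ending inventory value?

Feb 12, 607 sold [FIFO — oldest first]: 202 @ $7.30 + 340 @ $7.65 + 65 @ $6.55 = $4,501.35
Feb 14, 148 sold [FIFO — oldest first]: 125 @ $6.55 + 23 @ $3.20 = $892.35
Total COGS = $4,501.35 + $892.35 = $5,393.70
Ending inventory: 180 @ $3.20 = $576.00

COGS = $5,393.70; ending inventory = $576.00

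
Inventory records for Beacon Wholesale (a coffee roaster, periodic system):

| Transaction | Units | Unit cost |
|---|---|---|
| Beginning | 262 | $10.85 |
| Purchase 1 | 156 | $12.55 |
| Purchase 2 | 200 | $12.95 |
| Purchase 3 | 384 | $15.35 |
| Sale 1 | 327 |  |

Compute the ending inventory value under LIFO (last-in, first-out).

Ending inventory = $8,265.45

Sale 1 (327) [LIFO — newest first]: 327 @ $15.35 = $5,019.45
Ending inventory: 262 @ $10.85 + 156 @ $12.55 + 200 @ $12.95 + 57 @ $15.35 = $8,265.45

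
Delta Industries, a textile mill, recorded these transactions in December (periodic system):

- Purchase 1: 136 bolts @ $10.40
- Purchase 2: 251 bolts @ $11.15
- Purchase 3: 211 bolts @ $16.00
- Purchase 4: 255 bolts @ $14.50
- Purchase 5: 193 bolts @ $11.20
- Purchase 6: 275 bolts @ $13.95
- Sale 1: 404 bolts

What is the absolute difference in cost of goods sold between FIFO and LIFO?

$796.00

FIFO COGS: 136 @ $10.40 + 251 @ $11.15 + 17 @ $16.00 = $4,485.05
LIFO COGS: 275 @ $13.95 + 129 @ $11.20 = $5,281.05
Difference = |$4,485.05 − $5,281.05| = $796.00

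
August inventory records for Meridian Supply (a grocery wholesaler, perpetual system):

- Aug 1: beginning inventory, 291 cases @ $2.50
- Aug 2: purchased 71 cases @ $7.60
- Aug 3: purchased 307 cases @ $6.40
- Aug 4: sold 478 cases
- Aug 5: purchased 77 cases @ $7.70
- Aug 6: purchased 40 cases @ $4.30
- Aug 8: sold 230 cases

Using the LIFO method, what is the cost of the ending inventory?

Ending inventory = $195.00

Aug 4, 478 sold [LIFO — newest first]: 307 @ $6.40 + 71 @ $7.60 + 100 @ $2.50 = $2,754.40
Aug 8, 230 sold [LIFO — newest first]: 40 @ $4.30 + 77 @ $7.70 + 113 @ $2.50 = $1,047.40
Total COGS = $2,754.40 + $1,047.40 = $3,801.80
Ending inventory: 78 @ $2.50 = $195.00
Check: goods available $3,996.80 = COGS $3,801.80 + ending $195.00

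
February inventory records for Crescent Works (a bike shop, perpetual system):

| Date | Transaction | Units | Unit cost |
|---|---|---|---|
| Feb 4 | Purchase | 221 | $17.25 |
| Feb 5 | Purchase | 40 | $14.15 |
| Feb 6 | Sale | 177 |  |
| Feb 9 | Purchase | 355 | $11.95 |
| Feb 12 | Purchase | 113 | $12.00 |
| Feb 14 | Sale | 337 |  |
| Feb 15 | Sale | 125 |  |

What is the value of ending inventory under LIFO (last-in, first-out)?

Ending inventory = $1,520.70

Feb 6, 177 sold [LIFO — newest first]: 40 @ $14.15 + 137 @ $17.25 = $2,929.25
Feb 14, 337 sold [LIFO — newest first]: 113 @ $12.00 + 224 @ $11.95 = $4,032.80
Feb 15, 125 sold [LIFO — newest first]: 125 @ $11.95 = $1,493.75
Total COGS = $2,929.25 + $4,032.80 + $1,493.75 = $8,455.80
Ending inventory: 84 @ $17.25 + 6 @ $11.95 = $1,520.70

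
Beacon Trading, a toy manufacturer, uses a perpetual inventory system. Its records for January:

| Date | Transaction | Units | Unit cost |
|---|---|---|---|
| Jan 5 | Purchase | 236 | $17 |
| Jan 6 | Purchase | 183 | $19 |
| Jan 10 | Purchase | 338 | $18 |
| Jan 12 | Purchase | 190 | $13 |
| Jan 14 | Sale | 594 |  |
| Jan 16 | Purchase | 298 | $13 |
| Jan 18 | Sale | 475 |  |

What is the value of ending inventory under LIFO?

Ending inventory = $2,992

Jan 14, 594 sold [LIFO — newest first]: 190 @ $13 + 338 @ $18 + 66 @ $19 = $9,808
Jan 18, 475 sold [LIFO — newest first]: 298 @ $13 + 117 @ $19 + 60 @ $17 = $7,117
Total COGS = $9,808 + $7,117 = $16,925
Ending inventory: 176 @ $17 = $2,992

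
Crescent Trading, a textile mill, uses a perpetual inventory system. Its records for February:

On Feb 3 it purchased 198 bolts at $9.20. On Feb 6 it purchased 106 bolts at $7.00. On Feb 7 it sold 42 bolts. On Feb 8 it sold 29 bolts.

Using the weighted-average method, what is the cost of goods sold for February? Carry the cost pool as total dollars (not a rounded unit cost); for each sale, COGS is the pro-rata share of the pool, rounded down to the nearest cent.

After Feb 3: 198 on hand, pool $1,821.60 (≈ $9.2000 each)
After Feb 6: 304 on hand, pool $2,563.60 (≈ $8.4329 each)
Feb 7, sell 42: 42/304 × $2,563.60 → $354.18
Feb 8, sell 29: 29/262 × $2,209.42 → $244.55
Total COGS = $354.18 + $244.55 = $598.73
Ending inventory (cost pool remaining) = $1,964.87
Check: goods available $2,563.60 = COGS $598.73 + ending $1,964.87

COGS = $598.73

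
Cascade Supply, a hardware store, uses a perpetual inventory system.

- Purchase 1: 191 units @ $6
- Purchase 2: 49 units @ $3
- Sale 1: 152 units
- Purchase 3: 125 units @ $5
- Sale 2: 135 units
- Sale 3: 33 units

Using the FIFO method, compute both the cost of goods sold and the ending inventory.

COGS = $1,693; ending inventory = $225

Sale 1 (152) [FIFO — oldest first]: 152 @ $6 = $912
Sale 2 (135) [FIFO — oldest first]: 39 @ $6 + 49 @ $3 + 47 @ $5 = $616
Sale 3 (33) [FIFO — oldest first]: 33 @ $5 = $165
Total COGS = $912 + $616 + $165 = $1,693
Ending inventory: 45 @ $5 = $225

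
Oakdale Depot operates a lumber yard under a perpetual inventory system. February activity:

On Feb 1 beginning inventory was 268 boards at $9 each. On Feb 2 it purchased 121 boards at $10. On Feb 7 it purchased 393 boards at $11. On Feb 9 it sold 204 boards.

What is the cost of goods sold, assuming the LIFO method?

Feb 9, 204 sold [LIFO — newest first]: 204 @ $11 = $2,244
Ending inventory: 268 @ $9 + 121 @ $10 + 189 @ $11 = $5,701
Check: goods available $7,945 = COGS $2,244 + ending $5,701

COGS = $2,244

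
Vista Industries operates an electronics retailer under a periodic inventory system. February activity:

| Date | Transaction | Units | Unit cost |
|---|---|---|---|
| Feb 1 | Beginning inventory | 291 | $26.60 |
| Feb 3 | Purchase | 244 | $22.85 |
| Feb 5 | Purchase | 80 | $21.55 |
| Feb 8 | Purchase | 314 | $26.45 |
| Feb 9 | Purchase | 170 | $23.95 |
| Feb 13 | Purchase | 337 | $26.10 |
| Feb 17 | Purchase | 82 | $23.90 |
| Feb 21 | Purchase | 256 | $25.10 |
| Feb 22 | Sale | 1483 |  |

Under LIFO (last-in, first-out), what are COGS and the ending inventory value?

COGS = $36,857.30; ending inventory = $7,740.60

Feb 22, 1483 sold [LIFO — newest first]: 256 @ $25.10 + 82 @ $23.90 + 337 @ $26.10 + 170 @ $23.95 + 314 @ $26.45 + 80 @ $21.55 + 244 @ $22.85 = $36,857.30
Ending inventory: 291 @ $26.60 = $7,740.60
Check: goods available $44,597.90 = COGS $36,857.30 + ending $7,740.60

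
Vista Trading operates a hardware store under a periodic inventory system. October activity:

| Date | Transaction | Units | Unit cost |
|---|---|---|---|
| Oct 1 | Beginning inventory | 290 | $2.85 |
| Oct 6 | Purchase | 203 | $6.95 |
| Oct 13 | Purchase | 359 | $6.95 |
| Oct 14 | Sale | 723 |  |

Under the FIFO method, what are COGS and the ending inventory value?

Oct 14, 723 sold [FIFO — oldest first]: 290 @ $2.85 + 203 @ $6.95 + 230 @ $6.95 = $3,835.85
Ending inventory: 129 @ $6.95 = $896.55
Check: goods available $4,732.40 = COGS $3,835.85 + ending $896.55

COGS = $3,835.85; ending inventory = $896.55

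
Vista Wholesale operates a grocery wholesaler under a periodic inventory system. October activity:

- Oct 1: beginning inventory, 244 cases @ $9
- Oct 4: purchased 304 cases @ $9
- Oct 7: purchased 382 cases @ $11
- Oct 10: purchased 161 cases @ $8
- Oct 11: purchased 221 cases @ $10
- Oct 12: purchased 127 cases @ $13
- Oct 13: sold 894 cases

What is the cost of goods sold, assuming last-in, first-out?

Oct 13, 894 sold [LIFO — newest first]: 127 @ $13 + 221 @ $10 + 161 @ $8 + 382 @ $11 + 3 @ $9 = $9,378
Ending inventory: 244 @ $9 + 301 @ $9 = $4,905

COGS = $9,378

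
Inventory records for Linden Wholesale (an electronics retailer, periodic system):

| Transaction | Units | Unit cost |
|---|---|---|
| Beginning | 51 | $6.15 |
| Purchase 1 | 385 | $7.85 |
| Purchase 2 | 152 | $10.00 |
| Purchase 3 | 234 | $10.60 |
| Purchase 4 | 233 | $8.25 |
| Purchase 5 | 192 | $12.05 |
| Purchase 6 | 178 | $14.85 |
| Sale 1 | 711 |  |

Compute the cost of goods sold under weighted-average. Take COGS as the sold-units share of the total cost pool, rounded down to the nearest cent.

Sale 1, sell 711: 711/1425 × $14,215.45 → $7,092.76
Ending inventory (cost pool remaining) = $7,122.69

COGS = $7,092.76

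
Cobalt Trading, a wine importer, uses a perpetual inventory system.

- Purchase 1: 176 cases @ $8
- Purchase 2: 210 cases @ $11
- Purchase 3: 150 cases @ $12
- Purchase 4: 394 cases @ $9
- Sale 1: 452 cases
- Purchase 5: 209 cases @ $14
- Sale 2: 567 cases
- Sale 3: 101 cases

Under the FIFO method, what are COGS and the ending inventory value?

COGS = $11,724; ending inventory = $266

Sale 1 (452) [FIFO — oldest first]: 176 @ $8 + 210 @ $11 + 66 @ $12 = $4,510
Sale 2 (567) [FIFO — oldest first]: 84 @ $12 + 394 @ $9 + 89 @ $14 = $5,800
Sale 3 (101) [FIFO — oldest first]: 101 @ $14 = $1,414
Total COGS = $4,510 + $5,800 + $1,414 = $11,724
Ending inventory: 19 @ $14 = $266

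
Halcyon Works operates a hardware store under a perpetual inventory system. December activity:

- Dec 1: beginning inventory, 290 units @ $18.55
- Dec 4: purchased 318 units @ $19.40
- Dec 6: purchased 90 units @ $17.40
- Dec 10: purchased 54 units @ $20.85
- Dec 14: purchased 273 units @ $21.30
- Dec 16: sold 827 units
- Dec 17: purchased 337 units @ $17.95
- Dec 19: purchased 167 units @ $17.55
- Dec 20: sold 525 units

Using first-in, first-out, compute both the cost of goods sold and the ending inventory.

Dec 16, 827 sold [FIFO — oldest first]: 290 @ $18.55 + 318 @ $19.40 + 90 @ $17.40 + 54 @ $20.85 + 75 @ $21.30 = $15,838.10
Dec 20, 525 sold [FIFO — oldest first]: 198 @ $21.30 + 327 @ $17.95 = $10,087.05
Total COGS = $15,838.10 + $10,087.05 = $25,925.15
Ending inventory: 10 @ $17.95 + 167 @ $17.55 = $3,110.35
Check: goods available $29,035.50 = COGS $25,925.15 + ending $3,110.35

COGS = $25,925.15; ending inventory = $3,110.35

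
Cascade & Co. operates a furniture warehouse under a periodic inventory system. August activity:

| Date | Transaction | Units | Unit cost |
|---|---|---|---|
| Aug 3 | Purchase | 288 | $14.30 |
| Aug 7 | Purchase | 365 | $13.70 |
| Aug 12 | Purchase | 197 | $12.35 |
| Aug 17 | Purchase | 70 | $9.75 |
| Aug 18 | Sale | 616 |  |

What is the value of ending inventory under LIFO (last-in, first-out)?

Ending inventory = $4,337.60

Aug 18, 616 sold [LIFO — newest first]: 70 @ $9.75 + 197 @ $12.35 + 349 @ $13.70 = $7,896.75
Ending inventory: 288 @ $14.30 + 16 @ $13.70 = $4,337.60
Check: goods available $12,234.35 = COGS $7,896.75 + ending $4,337.60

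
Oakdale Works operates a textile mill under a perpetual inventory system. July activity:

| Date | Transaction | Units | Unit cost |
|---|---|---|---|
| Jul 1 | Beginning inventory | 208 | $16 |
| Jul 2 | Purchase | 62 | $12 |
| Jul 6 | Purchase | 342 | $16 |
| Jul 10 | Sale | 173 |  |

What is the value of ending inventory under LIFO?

Ending inventory = $6,776

Jul 10, 173 sold [LIFO — newest first]: 173 @ $16 = $2,768
Ending inventory: 208 @ $16 + 62 @ $12 + 169 @ $16 = $6,776
Check: goods available $9,544 = COGS $2,768 + ending $6,776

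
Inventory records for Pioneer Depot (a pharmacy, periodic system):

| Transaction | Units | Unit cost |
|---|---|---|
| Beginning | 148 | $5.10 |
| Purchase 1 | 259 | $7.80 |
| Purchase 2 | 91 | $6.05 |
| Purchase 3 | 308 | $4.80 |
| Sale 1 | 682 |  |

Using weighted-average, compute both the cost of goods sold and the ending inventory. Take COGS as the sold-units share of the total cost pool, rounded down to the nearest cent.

COGS = $4,064.88; ending inventory = $739.07

Sale 1, sell 682: 682/806 × $4,803.95 → $4,064.88
Ending inventory (cost pool remaining) = $739.07
Check: goods available $4,803.95 = COGS $4,064.88 + ending $739.07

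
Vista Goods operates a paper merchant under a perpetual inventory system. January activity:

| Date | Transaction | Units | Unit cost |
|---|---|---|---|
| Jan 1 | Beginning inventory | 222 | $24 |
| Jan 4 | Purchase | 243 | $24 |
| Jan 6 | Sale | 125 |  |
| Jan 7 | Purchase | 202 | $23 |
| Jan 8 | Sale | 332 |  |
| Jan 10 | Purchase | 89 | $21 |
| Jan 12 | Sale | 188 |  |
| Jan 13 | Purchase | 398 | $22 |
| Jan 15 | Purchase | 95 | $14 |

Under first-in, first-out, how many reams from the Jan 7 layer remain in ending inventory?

22

Jan 6, 125 sold [FIFO — oldest first]: 125 @ $24 = $3,000
Jan 8, 332 sold [FIFO — oldest first]: 97 @ $24 + 235 @ $24 = $7,968
Jan 12, 188 sold [FIFO — oldest first]: 8 @ $24 + 180 @ $23 = $4,332
Total COGS = $3,000 + $7,968 + $4,332 = $15,300
Ending inventory: 22 @ $23 + 89 @ $21 + 398 @ $22 + 95 @ $14 = $12,461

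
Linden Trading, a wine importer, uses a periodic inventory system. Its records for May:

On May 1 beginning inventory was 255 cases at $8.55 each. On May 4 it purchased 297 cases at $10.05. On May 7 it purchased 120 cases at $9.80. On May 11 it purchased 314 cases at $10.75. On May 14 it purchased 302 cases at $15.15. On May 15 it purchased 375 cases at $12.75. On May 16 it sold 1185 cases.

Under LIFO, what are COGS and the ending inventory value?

COGS = $14,651.75; ending inventory = $4,421.40

May 16, 1185 sold [LIFO — newest first]: 375 @ $12.75 + 302 @ $15.15 + 314 @ $10.75 + 120 @ $9.80 + 74 @ $10.05 = $14,651.75
Ending inventory: 255 @ $8.55 + 223 @ $10.05 = $4,421.40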